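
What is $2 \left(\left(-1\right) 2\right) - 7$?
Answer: $-11$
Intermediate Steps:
$2 \left(\left(-1\right) 2\right) - 7 = 2 \left(-2\right) - 7 = -4 - 7 = -11$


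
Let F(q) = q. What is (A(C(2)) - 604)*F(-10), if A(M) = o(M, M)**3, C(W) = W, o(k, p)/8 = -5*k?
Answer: 5126040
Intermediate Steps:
o(k, p) = -40*k (o(k, p) = 8*(-5*k) = -40*k)
A(M) = -64000*M**3 (A(M) = (-40*M)**3 = -64000*M**3)
(A(C(2)) - 604)*F(-10) = (-64000*2**3 - 604)*(-10) = (-64000*8 - 604)*(-10) = (-512000 - 604)*(-10) = -512604*(-10) = 5126040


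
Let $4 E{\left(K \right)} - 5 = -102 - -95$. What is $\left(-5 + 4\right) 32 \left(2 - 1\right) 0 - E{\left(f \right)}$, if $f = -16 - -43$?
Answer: $\frac{1}{2} \approx 0.5$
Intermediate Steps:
$f = 27$ ($f = -16 + 43 = 27$)
$E{\left(K \right)} = - \frac{1}{2}$ ($E{\left(K \right)} = \frac{5}{4} + \frac{-102 - -95}{4} = \frac{5}{4} + \frac{-102 + 95}{4} = \frac{5}{4} + \frac{1}{4} \left(-7\right) = \frac{5}{4} - \frac{7}{4} = - \frac{1}{2}$)
$\left(-5 + 4\right) 32 \left(2 - 1\right) 0 - E{\left(f \right)} = \left(-5 + 4\right) 32 \left(2 - 1\right) 0 - - \frac{1}{2} = \left(-1\right) 32 \cdot 1 \cdot 0 + \frac{1}{2} = \left(-32\right) 0 + \frac{1}{2} = 0 + \frac{1}{2} = \frac{1}{2}$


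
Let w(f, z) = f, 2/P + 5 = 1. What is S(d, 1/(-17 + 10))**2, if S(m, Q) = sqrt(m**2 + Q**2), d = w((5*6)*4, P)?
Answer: 705601/49 ≈ 14400.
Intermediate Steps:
P = -1/2 (P = 2/(-5 + 1) = 2/(-4) = 2*(-1/4) = -1/2 ≈ -0.50000)
d = 120 (d = (5*6)*4 = 30*4 = 120)
S(m, Q) = sqrt(Q**2 + m**2)
S(d, 1/(-17 + 10))**2 = (sqrt((1/(-17 + 10))**2 + 120**2))**2 = (sqrt((1/(-7))**2 + 14400))**2 = (sqrt((-1/7)**2 + 14400))**2 = (sqrt(1/49 + 14400))**2 = (sqrt(705601/49))**2 = (sqrt(705601)/7)**2 = 705601/49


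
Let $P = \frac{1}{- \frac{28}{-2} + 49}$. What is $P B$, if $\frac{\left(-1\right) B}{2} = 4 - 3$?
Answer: $- \frac{2}{63} \approx -0.031746$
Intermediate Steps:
$P = \frac{1}{63}$ ($P = \frac{1}{\left(-28\right) \left(- \frac{1}{2}\right) + 49} = \frac{1}{14 + 49} = \frac{1}{63} \approx 0.015873$)
$B = -2$ ($B = - 2 \left(4 - 3\right) = \left(-2\right) 1 = -2$)
$P B = \frac{1}{63} \left(-2\right) = - \frac{2}{63}$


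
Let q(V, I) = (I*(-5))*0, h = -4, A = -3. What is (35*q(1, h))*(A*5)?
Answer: 0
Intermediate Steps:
q(V, I) = 0 (q(V, I) = -5*I*0 = 0)
(35*q(1, h))*(A*5) = (35*0)*(-3*5) = 0*(-15) = 0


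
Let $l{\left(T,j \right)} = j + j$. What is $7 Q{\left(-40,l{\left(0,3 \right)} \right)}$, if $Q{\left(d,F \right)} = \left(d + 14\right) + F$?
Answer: $-140$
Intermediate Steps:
$l{\left(T,j \right)} = 2 j$
$Q{\left(d,F \right)} = 14 + F + d$ ($Q{\left(d,F \right)} = \left(14 + d\right) + F = 14 + F + d$)
$7 Q{\left(-40,l{\left(0,3 \right)} \right)} = 7 \left(14 + 2 \cdot 3 - 40\right) = 7 \left(14 + 6 - 40\right) = 7 \left(-20\right) = -140$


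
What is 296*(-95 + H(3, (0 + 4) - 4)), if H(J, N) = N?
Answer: -28120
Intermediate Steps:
296*(-95 + H(3, (0 + 4) - 4)) = 296*(-95 + ((0 + 4) - 4)) = 296*(-95 + (4 - 4)) = 296*(-95 + 0) = 296*(-95) = -28120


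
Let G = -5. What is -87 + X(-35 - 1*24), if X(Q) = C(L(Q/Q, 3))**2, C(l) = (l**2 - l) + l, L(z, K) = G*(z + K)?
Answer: 159913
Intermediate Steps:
L(z, K) = -5*K - 5*z (L(z, K) = -5*(z + K) = -5*(K + z) = -5*K - 5*z)
C(l) = l**2
X(Q) = 160000 (X(Q) = ((-5*3 - 5*Q/Q)**2)**2 = ((-15 - 5*1)**2)**2 = ((-15 - 5)**2)**2 = ((-20)**2)**2 = 400**2 = 160000)
-87 + X(-35 - 1*24) = -87 + 160000 = 159913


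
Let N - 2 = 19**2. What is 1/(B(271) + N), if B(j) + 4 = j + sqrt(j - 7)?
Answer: 105/66106 - sqrt(66)/198318 ≈ 0.0015474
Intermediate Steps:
B(j) = -4 + j + sqrt(-7 + j) (B(j) = -4 + (j + sqrt(j - 7)) = -4 + (j + sqrt(-7 + j)) = -4 + j + sqrt(-7 + j))
N = 363 (N = 2 + 19**2 = 2 + 361 = 363)
1/(B(271) + N) = 1/((-4 + 271 + sqrt(-7 + 271)) + 363) = 1/((-4 + 271 + sqrt(264)) + 363) = 1/((-4 + 271 + 2*sqrt(66)) + 363) = 1/((267 + 2*sqrt(66)) + 363) = 1/(630 + 2*sqrt(66))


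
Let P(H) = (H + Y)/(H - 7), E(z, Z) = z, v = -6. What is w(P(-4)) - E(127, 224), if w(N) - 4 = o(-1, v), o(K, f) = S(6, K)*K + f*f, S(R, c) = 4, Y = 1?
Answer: -91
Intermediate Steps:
o(K, f) = f² + 4*K (o(K, f) = 4*K + f*f = 4*K + f² = f² + 4*K)
P(H) = (1 + H)/(-7 + H) (P(H) = (H + 1)/(H - 7) = (1 + H)/(-7 + H))
w(N) = 36 (w(N) = 4 + ((-6)² + 4*(-1)) = 4 + (36 - 4) = 4 + 32 = 36)
w(P(-4)) - E(127, 224) = 36 - 1*127 = 36 - 127 = -91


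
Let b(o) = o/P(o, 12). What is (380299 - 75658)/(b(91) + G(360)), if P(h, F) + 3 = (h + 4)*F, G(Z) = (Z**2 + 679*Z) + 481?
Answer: 346376817/425830468 ≈ 0.81341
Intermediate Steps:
G(Z) = 481 + Z**2 + 679*Z
P(h, F) = -3 + F*(4 + h) (P(h, F) = -3 + (h + 4)*F = -3 + (4 + h)*F = -3 + F*(4 + h))
b(o) = o/(45 + 12*o) (b(o) = o/(-3 + 4*12 + 12*o) = o/(-3 + 48 + 12*o) = o/(45 + 12*o))
(380299 - 75658)/(b(91) + G(360)) = (380299 - 75658)/((1/3)*91/(15 + 4*91) + (481 + 360**2 + 679*360)) = 304641/((1/3)*91/(15 + 364) + (481 + 129600 + 244440)) = 304641/((1/3)*91/379 + 374521) = 304641/((1/3)*91*(1/379) + 374521) = 304641/(91/1137 + 374521) = 304641/(425830468/1137) = 304641*(1137/425830468) = 346376817/425830468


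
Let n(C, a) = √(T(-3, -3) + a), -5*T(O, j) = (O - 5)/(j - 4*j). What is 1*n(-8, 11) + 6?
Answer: 6 + √2515/15 ≈ 9.3433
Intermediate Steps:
T(O, j) = (-5 + O)/(15*j) (T(O, j) = -(O - 5)/(5*(j - 4*j)) = -(-5 + O)/(5*((-3*j))) = -(-5 + O)*(-1/(3*j))/5 = -(-1)*(-5 + O)/(15*j) = (-5 + O)/(15*j))
n(C, a) = √(8/45 + a) (n(C, a) = √((1/15)*(-5 - 3)/(-3) + a) = √((1/15)*(-⅓)*(-8) + a) = √(8/45 + a))
1*n(-8, 11) + 6 = 1*(√(40 + 225*11)/15) + 6 = 1*(√(40 + 2475)/15) + 6 = 1*(√2515/15) + 6 = √2515/15 + 6 = 6 + √2515/15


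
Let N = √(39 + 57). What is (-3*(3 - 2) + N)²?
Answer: 105 - 24*√6 ≈ 46.212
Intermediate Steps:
N = 4*√6 (N = √96 = 4*√6 ≈ 9.7980)
(-3*(3 - 2) + N)² = (-3*(3 - 2) + 4*√6)² = (-3*1 + 4*√6)² = (-3 + 4*√6)²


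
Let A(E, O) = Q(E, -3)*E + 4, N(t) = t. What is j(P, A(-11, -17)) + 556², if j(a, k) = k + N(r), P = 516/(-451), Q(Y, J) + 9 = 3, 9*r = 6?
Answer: 927620/3 ≈ 3.0921e+5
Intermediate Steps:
r = ⅔ (r = (⅑)*6 = ⅔ ≈ 0.66667)
Q(Y, J) = -6 (Q(Y, J) = -9 + 3 = -6)
P = -516/451 (P = 516*(-1/451) = -516/451 ≈ -1.1441)
A(E, O) = 4 - 6*E (A(E, O) = -6*E + 4 = 4 - 6*E)
j(a, k) = ⅔ + k (j(a, k) = k + ⅔ = ⅔ + k)
j(P, A(-11, -17)) + 556² = (⅔ + (4 - 6*(-11))) + 556² = (⅔ + (4 + 66)) + 309136 = (⅔ + 70) + 309136 = 212/3 + 309136 = 927620/3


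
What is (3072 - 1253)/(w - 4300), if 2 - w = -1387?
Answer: -1819/2911 ≈ -0.62487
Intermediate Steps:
w = 1389 (w = 2 - 1*(-1387) = 2 + 1387 = 1389)
(3072 - 1253)/(w - 4300) = (3072 - 1253)/(1389 - 4300) = 1819/(-2911) = 1819*(-1/2911) = -1819/2911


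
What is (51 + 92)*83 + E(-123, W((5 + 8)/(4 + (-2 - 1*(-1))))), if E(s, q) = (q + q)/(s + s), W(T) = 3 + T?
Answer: 4379639/369 ≈ 11869.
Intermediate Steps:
E(s, q) = q/s (E(s, q) = (2*q)/((2*s)) = (2*q)*(1/(2*s)) = q/s)
(51 + 92)*83 + E(-123, W((5 + 8)/(4 + (-2 - 1*(-1))))) = (51 + 92)*83 + (3 + (5 + 8)/(4 + (-2 - 1*(-1))))/(-123) = 143*83 + (3 + 13/(4 + (-2 + 1)))*(-1/123) = 11869 + (3 + 13/(4 - 1))*(-1/123) = 11869 + (3 + 13/3)*(-1/123) = 11869 + (22/3)*(-1/123) = 11869 - 22/369 = 4379639/369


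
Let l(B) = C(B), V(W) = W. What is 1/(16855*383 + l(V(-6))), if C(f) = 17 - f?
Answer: 1/6455488 ≈ 1.5491e-7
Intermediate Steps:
l(B) = 17 - B
1/(16855*383 + l(V(-6))) = 1/(16855*383 + (17 - 1*(-6))) = 1/(6455465 + (17 + 6)) = 1/(6455465 + 23) = 1/6455488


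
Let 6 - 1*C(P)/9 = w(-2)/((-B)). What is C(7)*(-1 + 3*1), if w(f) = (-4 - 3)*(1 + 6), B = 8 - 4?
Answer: -225/2 ≈ -112.50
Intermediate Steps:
B = 4
w(f) = -49 (w(f) = -7*7 = -49)
C(P) = -225/4 (C(P) = 54 - (-441)/((-1*4)) = 54 - (-441)/(-4) = 54 - (-441)*(-1)/4 = 54 - 9*49/4 = 54 - 441/4 = -225/4)
C(7)*(-1 + 3*1) = -225*(-1 + 3*1)/4 = -225*(-1 + 3)/4 = -225/4*2 = -225/2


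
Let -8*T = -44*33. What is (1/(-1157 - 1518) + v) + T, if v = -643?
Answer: -2469027/5350 ≈ -461.50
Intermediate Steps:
T = 363/2 (T = -(-11)*33/2 = -⅛*(-1452) = 363/2 ≈ 181.50)
(1/(-1157 - 1518) + v) + T = (1/(-1157 - 1518) - 643) + 363/2 = (1/(-2675) - 643) + 363/2 = (-1/2675 - 643) + 363/2 = -1720026/2675 + 363/2 = -2469027/5350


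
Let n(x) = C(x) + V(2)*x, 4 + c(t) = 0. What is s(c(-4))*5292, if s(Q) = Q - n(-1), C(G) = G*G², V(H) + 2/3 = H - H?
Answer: -19404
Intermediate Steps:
c(t) = -4 (c(t) = -4 + 0 = -4)
V(H) = -⅔ (V(H) = -⅔ + (H - H) = -⅔ + 0 = -⅔)
C(G) = G³
n(x) = x³ - 2*x/3
s(Q) = ⅓ + Q (s(Q) = Q - (-1)*(-⅔ + (-1)²) = Q - (-1)*(-⅔ + 1) = Q - (-1)/3 = Q - 1*(-⅓) = Q + ⅓ = ⅓ + Q)
s(c(-4))*5292 = (⅓ - 4)*5292 = -11/3*5292 = -19404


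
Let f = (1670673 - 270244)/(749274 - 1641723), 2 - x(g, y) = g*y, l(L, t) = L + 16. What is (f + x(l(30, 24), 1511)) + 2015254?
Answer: 1736481241321/892449 ≈ 1.9457e+6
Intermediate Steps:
l(L, t) = 16 + L
x(g, y) = 2 - g*y
f = -1400429/892449 (f = 1400429/(-892449) = 1400429*(-1/892449) = -1400429/892449 ≈ -1.5692)
(f + x(l(30, 24), 1511)) + 2015254 = (-1400429/892449 + (2 - 1*(16 + 30)*1511)) + 2015254 = (-1400429/892449 + (2 - 1*46*1511)) + 2015254 = (-1400429/892449 + (2 - 69506)) + 2015254 = (-1400429/892449 - 69504) + 2015254 = -62030175725/892449 + 2015254 = 1736481241321/892449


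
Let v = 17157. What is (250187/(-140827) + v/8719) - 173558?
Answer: -213106533062668/1227870613 ≈ -1.7356e+5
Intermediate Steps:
(250187/(-140827) + v/8719) - 173558 = (250187/(-140827) + 17157/8719) - 173558 = (250187*(-1/140827) + 17157*(1/8719)) - 173558 = (-250187/140827 + 17157/8719) - 173558 = 234788386/1227870613 - 173558 = -213106533062668/1227870613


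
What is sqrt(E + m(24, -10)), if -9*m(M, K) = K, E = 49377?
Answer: sqrt(444403)/3 ≈ 222.21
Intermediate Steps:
m(M, K) = -K/9
sqrt(E + m(24, -10)) = sqrt(49377 - 1/9*(-10)) = sqrt(49377 + 10/9) = sqrt(444403/9) = sqrt(444403)/3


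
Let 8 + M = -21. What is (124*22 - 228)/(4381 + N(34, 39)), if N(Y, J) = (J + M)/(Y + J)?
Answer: 182500/319823 ≈ 0.57063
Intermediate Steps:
M = -29 (M = -8 - 21 = -29)
N(Y, J) = (-29 + J)/(J + Y) (N(Y, J) = (J - 29)/(Y + J) = (-29 + J)/(J + Y))
(124*22 - 228)/(4381 + N(34, 39)) = (124*22 - 228)/(4381 + (-29 + 39)/(39 + 34)) = (2728 - 228)/(4381 + 10/73) = 2500/(4381 + (1/73)*10) = 2500/(4381 + 10/73) = 2500/(319823/73) = 2500*(73/319823) = 182500/319823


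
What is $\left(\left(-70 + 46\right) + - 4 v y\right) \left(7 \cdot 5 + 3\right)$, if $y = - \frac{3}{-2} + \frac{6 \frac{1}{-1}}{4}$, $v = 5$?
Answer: $-912$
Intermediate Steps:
$y = 0$ ($y = \left(-3\right) \left(- \frac{1}{2}\right) + 6 \left(-1\right) \frac{1}{4} = \frac{3}{2} - \frac{3}{2} = 0$)
$\left(\left(-70 + 46\right) + - 4 v y\right) \left(7 \cdot 5 + 3\right) = \left(\left(-70 + 46\right) + \left(-4\right) 5 \cdot 0\right) \left(7 \cdot 5 + 3\right) = \left(-24 - 0\right) \left(35 + 3\right) = \left(-24 + 0\right) 38 = \left(-24\right) 38 = -912$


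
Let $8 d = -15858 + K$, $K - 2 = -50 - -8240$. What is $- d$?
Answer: $\frac{3833}{4} \approx 958.25$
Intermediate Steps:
$K = 8192$ ($K = 2 - -8190 = 2 + \left(-50 + 8240\right) = 2 + 8190 = 8192$)
$d = - \frac{3833}{4}$ ($d = \frac{-15858 + 8192}{8} = \frac{1}{8} \left(-7666\right) = - \frac{3833}{4} \approx -958.25$)
$- d = \left(-1\right) \left(- \frac{3833}{4}\right) = \frac{3833}{4}$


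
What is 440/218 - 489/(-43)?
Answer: 62761/4687 ≈ 13.390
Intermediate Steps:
440/218 - 489/(-43) = 440*(1/218) - 489*(-1/43) = 220/109 + 489/43 = 62761/4687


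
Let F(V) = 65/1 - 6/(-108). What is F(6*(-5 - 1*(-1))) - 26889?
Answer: -482831/18 ≈ -26824.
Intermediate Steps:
F(V) = 1171/18 (F(V) = 65*1 - 6*(-1/108) = 65 + 1/18 = 1171/18)
F(6*(-5 - 1*(-1))) - 26889 = 1171/18 - 26889 = -482831/18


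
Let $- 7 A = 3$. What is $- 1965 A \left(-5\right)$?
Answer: $- \frac{29475}{7} \approx -4210.7$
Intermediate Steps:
$A = - \frac{3}{7}$ ($A = \left(- \frac{1}{7}\right) 3 = - \frac{3}{7} \approx -0.42857$)
$- 1965 A \left(-5\right) = - 1965 \left(\left(- \frac{3}{7}\right) \left(-5\right)\right) = \left(-1965\right) \frac{15}{7} = - \frac{29475}{7}$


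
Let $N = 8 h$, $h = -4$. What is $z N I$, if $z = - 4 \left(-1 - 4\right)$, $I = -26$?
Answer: $16640$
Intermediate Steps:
$N = -32$ ($N = 8 \left(-4\right) = -32$)
$z = 20$ ($z = \left(-4\right) \left(-5\right) = 20$)
$z N I = 20 \left(-32\right) \left(-26\right) = \left(-640\right) \left(-26\right) = 16640$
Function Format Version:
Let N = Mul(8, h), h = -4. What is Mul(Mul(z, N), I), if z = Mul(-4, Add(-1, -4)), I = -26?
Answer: 16640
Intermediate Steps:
N = -32 (N = Mul(8, -4) = -32)
z = 20 (z = Mul(-4, -5) = 20)
Mul(Mul(z, N), I) = Mul(Mul(20, -32), -26) = Mul(-640, -26) = 16640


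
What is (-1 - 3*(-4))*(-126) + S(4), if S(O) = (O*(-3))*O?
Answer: -1434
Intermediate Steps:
S(O) = -3*O² (S(O) = (-3*O)*O = -3*O²)
(-1 - 3*(-4))*(-126) + S(4) = (-1 - 3*(-4))*(-126) - 3*4² = (-1 + 12)*(-126) - 3*16 = 11*(-126) - 48 = -1386 - 48 = -1434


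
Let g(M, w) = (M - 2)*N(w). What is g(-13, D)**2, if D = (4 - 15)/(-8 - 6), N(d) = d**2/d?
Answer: 27225/196 ≈ 138.90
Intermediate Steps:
N(d) = d
D = 11/14 (D = -11/(-14) = -11*(-1/14) = 11/14 ≈ 0.78571)
g(M, w) = w*(-2 + M) (g(M, w) = (M - 2)*w = (-2 + M)*w = w*(-2 + M))
g(-13, D)**2 = (11*(-2 - 13)/14)**2 = ((11/14)*(-15))**2 = (-165/14)**2 = 27225/196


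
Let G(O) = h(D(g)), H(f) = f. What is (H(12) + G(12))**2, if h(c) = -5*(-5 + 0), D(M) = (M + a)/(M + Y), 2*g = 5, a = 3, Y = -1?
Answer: 1369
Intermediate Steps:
g = 5/2 (g = (1/2)*5 = 5/2 ≈ 2.5000)
D(M) = (3 + M)/(-1 + M) (D(M) = (M + 3)/(M - 1) = (3 + M)/(-1 + M))
h(c) = 25 (h(c) = -5*(-5) = 25)
G(O) = 25
(H(12) + G(12))**2 = (12 + 25)**2 = 37**2 = 1369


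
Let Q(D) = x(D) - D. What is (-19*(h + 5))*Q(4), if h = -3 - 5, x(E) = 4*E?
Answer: 684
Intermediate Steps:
Q(D) = 3*D (Q(D) = 4*D - D = 3*D)
h = -8
(-19*(h + 5))*Q(4) = (-19*(-8 + 5))*(3*4) = -19*(-3)*12 = 57*12 = 684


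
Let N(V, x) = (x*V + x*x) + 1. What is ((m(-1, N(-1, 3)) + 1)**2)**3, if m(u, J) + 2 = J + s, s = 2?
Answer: 262144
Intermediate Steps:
N(V, x) = 1 + x**2 + V*x (N(V, x) = (V*x + x**2) + 1 = (x**2 + V*x) + 1 = 1 + x**2 + V*x)
m(u, J) = J (m(u, J) = -2 + (J + 2) = -2 + (2 + J) = J)
((m(-1, N(-1, 3)) + 1)**2)**3 = (((1 + 3**2 - 1*3) + 1)**2)**3 = (((1 + 9 - 3) + 1)**2)**3 = ((7 + 1)**2)**3 = (8**2)**3 = 64**3 = 262144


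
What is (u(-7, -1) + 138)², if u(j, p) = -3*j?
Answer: 25281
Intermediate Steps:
(u(-7, -1) + 138)² = (-3*(-7) + 138)² = (21 + 138)² = 159² = 25281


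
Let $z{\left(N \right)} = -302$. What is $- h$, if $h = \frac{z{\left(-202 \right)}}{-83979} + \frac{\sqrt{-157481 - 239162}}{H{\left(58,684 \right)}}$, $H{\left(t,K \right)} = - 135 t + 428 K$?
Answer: $- \frac{302}{83979} - \frac{13 i \sqrt{2347}}{284922} \approx -0.0035961 - 0.0022104 i$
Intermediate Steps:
$h = \frac{302}{83979} + \frac{13 i \sqrt{2347}}{284922}$ ($h = - \frac{302}{-83979} + \frac{\sqrt{-157481 - 239162}}{\left(-135\right) 58 + 428 \cdot 684} = \left(-302\right) \left(- \frac{1}{83979}\right) + \frac{\sqrt{-396643}}{-7830 + 292752} = \frac{302}{83979} + \frac{13 i \sqrt{2347}}{284922} \approx 0.0035961 + 0.0022104 i$)
$- h = - (\frac{302}{83979} + \frac{13 i \sqrt{2347}}{284922}) = - \frac{302}{83979} - \frac{13 i \sqrt{2347}}{284922}$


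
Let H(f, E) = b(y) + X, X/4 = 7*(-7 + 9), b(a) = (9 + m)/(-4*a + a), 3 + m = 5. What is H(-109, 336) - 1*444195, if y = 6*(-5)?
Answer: -39972499/90 ≈ -4.4414e+5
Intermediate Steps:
m = 2 (m = -3 + 5 = 2)
y = -30
b(a) = -11/(3*a) (b(a) = (9 + 2)/(-4*a + a) = 11/((-3*a)) = 11*(-1/(3*a)) = -11/(3*a))
X = 56 (X = 4*(7*(-7 + 9)) = 4*(7*2) = 4*14 = 56)
H(f, E) = 5051/90 (H(f, E) = -11/3/(-30) + 56 = -11/3*(-1/30) + 56 = 11/90 + 56 = 5051/90)
H(-109, 336) - 1*444195 = 5051/90 - 1*444195 = 5051/90 - 444195 = -39972499/90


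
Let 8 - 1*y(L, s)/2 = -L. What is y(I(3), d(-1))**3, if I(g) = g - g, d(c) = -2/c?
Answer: 4096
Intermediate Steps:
I(g) = 0
y(L, s) = 16 + 2*L (y(L, s) = 16 - (-2)*L = 16 + 2*L)
y(I(3), d(-1))**3 = (16 + 2*0)**3 = (16 + 0)**3 = 16**3 = 4096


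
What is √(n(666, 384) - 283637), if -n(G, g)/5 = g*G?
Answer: I*√1562357 ≈ 1249.9*I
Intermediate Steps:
n(G, g) = -5*G*g (n(G, g) = -5*g*G = -5*G*g)
√(n(666, 384) - 283637) = √(-5*666*384 - 283637) = √(-1278720 - 283637) = √(-1562357) = I*√1562357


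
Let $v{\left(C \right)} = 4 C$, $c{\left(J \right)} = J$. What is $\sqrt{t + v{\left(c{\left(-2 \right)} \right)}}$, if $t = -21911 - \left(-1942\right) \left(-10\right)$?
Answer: $i \sqrt{41339} \approx 203.32 i$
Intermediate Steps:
$t = -41331$ ($t = -21911 - 19420 = -41331$)
$\sqrt{t + v{\left(c{\left(-2 \right)} \right)}} = \sqrt{-41331 + 4 \left(-2\right)} = \sqrt{-41331 - 8} = \sqrt{-41339} = i \sqrt{41339}$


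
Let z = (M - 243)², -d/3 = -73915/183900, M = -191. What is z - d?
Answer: 2309229777/12260 ≈ 1.8835e+5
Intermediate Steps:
d = 14783/12260 (d = -(-221745)/183900 = -3*(-14783/36780) = 14783/12260 ≈ 1.2058)
z = 188356 (z = (-191 - 243)² = (-434)² = 188356)
z - d = 188356 - 1*14783/12260 = 188356 - 14783/12260 = 2309229777/12260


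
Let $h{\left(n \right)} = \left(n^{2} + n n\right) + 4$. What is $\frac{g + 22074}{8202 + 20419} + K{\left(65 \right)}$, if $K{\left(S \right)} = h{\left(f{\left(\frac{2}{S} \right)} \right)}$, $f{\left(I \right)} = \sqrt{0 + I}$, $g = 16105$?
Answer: $\frac{10037579}{1860365} \approx 5.3955$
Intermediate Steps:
$f{\left(I \right)} = \sqrt{I}$
$h{\left(n \right)} = 4 + 2 n^{2}$ ($h{\left(n \right)} = \left(n^{2} + n^{2}\right) + 4 = 2 n^{2} + 4 = 4 + 2 n^{2}$)
$K{\left(S \right)} = 4 + \frac{4}{S}$ ($K{\left(S \right)} = 4 + 2 \left(\sqrt{\frac{2}{S}}\right)^{2} = 4 + 2 \left(\sqrt{2} \sqrt{\frac{1}{S}}\right)^{2} = 4 + 2 \frac{2}{S} = 4 + \frac{4}{S}$)
$\frac{g + 22074}{8202 + 20419} + K{\left(65 \right)} = \frac{16105 + 22074}{8202 + 20419} + \left(4 + \frac{4}{65}\right) = \frac{38179}{28621} + \left(4 + 4 \cdot \frac{1}{65}\right) = 38179 \cdot \frac{1}{28621} + \left(4 + \frac{4}{65}\right) = \frac{38179}{28621} + \frac{264}{65} = \frac{10037579}{1860365}$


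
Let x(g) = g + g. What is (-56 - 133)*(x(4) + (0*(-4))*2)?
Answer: -1512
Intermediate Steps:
x(g) = 2*g
(-56 - 133)*(x(4) + (0*(-4))*2) = (-56 - 133)*(2*4 + (0*(-4))*2) = -189*(8 + 0*2) = -189*(8 + 0) = -189*8 = -1512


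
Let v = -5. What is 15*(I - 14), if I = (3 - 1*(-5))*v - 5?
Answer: -885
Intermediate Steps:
I = -45 (I = (3 - 1*(-5))*(-5) - 5 = (3 + 5)*(-5) - 5 = 8*(-5) - 5 = -40 - 5 = -45)
15*(I - 14) = 15*(-45 - 14) = 15*(-59) = -885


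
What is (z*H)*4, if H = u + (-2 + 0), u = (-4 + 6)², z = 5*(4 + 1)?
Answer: 200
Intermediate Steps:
z = 25 (z = 5*5 = 25)
u = 4 (u = 2² = 4)
H = 2 (H = 4 + (-2 + 0) = 4 - 2 = 2)
(z*H)*4 = (25*2)*4 = 50*4 = 200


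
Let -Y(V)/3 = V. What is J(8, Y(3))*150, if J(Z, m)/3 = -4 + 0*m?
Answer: -1800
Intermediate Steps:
Y(V) = -3*V
J(Z, m) = -12 (J(Z, m) = 3*(-4 + 0*m) = 3*(-4 + 0) = 3*(-4) = -12)
J(8, Y(3))*150 = -12*150 = -1800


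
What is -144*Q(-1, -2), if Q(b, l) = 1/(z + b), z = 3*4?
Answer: -144/11 ≈ -13.091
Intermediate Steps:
z = 12
Q(b, l) = 1/(12 + b)
-144*Q(-1, -2) = -144/(12 - 1) = -144/11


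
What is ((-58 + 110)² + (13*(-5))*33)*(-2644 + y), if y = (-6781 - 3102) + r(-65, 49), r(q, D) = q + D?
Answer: -7011537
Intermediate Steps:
r(q, D) = D + q
y = -9899 (y = (-6781 - 3102) + (49 - 65) = -9883 - 16 = -9899)
((-58 + 110)² + (13*(-5))*33)*(-2644 + y) = ((-58 + 110)² + (13*(-5))*33)*(-2644 - 9899) = (52² - 65*33)*(-12543) = (2704 - 2145)*(-12543) = 559*(-12543) = -7011537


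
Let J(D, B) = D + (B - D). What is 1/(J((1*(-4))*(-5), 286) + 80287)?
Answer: 1/80573 ≈ 1.2411e-5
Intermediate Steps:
J(D, B) = B
1/(J((1*(-4))*(-5), 286) + 80287) = 1/(286 + 80287) = 1/80573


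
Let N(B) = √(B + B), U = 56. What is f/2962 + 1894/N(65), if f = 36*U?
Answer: 1008/1481 + 947*√130/65 ≈ 166.80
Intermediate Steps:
N(B) = √2*√B (N(B) = √(2*B) = √2*√B)
f = 2016 (f = 36*56 = 2016)
f/2962 + 1894/N(65) = 2016/2962 + 1894/((√2*√65)) = 2016*(1/2962) + 1894/(√130) = 1008/1481 + 1894*(√130/130) = 1008/1481 + 947*√130/65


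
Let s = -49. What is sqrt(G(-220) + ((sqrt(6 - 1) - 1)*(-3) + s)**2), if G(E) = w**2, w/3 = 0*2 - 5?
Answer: sqrt(2386 + 276*sqrt(5)) ≈ 54.801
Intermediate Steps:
w = -15 (w = 3*(0*2 - 5) = 3*(0 - 5) = 3*(-5) = -15)
G(E) = 225 (G(E) = (-15)**2 = 225)
sqrt(G(-220) + ((sqrt(6 - 1) - 1)*(-3) + s)**2) = sqrt(225 + ((sqrt(6 - 1) - 1)*(-3) - 49)**2) = sqrt(225 + ((sqrt(5) - 1)*(-3) - 49)**2) = sqrt(225 + ((-1 + sqrt(5))*(-3) - 49)**2) = sqrt(225 + ((3 - 3*sqrt(5)) - 49)**2) = sqrt(225 + (-46 - 3*sqrt(5))**2)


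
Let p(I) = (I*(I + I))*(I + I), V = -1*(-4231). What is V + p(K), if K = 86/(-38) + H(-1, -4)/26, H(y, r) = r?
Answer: 62906777821/15069223 ≈ 4174.5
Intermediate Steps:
V = 4231
K = -597/247 (K = 86/(-38) - 4/26 = 86*(-1/38) - 4*1/26 = -43/19 - 2/13 = -597/247 ≈ -2.4170)
p(I) = 4*I**3 (p(I) = (I*(2*I))*(2*I) = (2*I**2)*(2*I) = 4*I**3)
V + p(K) = 4231 + 4*(-597/247)**3 = 4231 + 4*(-212776173/15069223) = 4231 - 851104692/15069223 = 62906777821/15069223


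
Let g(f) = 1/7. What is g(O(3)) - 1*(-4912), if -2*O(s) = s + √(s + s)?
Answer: 34385/7 ≈ 4912.1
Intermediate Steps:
O(s) = -s/2 - √2*√s/2 (O(s) = -(s + √(s + s))/2 = -(s + √(2*s))/2 = -(s + √2*√s)/2 = -s/2 - √2*√s/2)
g(f) = ⅐
g(O(3)) - 1*(-4912) = ⅐ - 1*(-4912) = ⅐ + 4912 = 34385/7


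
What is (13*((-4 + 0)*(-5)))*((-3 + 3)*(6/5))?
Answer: 0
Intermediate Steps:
(13*((-4 + 0)*(-5)))*((-3 + 3)*(6/5)) = (13*(-4*(-5)))*(0*(6*(⅕))) = (13*20)*(0*(6/5)) = 260*0 = 0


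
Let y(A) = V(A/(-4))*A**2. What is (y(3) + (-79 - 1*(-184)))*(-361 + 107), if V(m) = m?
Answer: -49911/2 ≈ -24956.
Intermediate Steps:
y(A) = -A**3/4 (y(A) = (A/(-4))*A**2 = (A*(-1/4))*A**2 = (-A/4)*A**2 = -A**3/4)
(y(3) + (-79 - 1*(-184)))*(-361 + 107) = (-1/4*3**3 + (-79 - 1*(-184)))*(-361 + 107) = (-1/4*27 + (-79 + 184))*(-254) = (-27/4 + 105)*(-254) = (393/4)*(-254) = -49911/2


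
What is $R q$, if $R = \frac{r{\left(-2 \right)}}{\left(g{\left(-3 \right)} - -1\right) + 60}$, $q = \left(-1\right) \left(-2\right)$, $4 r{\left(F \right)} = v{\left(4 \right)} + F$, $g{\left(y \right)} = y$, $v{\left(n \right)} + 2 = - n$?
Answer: $- \frac{2}{29} \approx -0.068966$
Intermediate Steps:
$v{\left(n \right)} = -2 - n$
$r{\left(F \right)} = - \frac{3}{2} + \frac{F}{4}$ ($r{\left(F \right)} = \frac{\left(-2 - 4\right) + F}{4} = \frac{-6 + F}{4} = - \frac{3}{2} + \frac{F}{4}$)
$q = 2$
$R = - \frac{1}{29}$ ($R = \frac{- \frac{3}{2} + \frac{1}{4} \left(-2\right)}{\left(-3 - -1\right) + 60} = \frac{- \frac{3}{2} - \frac{1}{2}}{\left(-3 + \left(-1 + 2\right)\right) + 60} = - \frac{2}{\left(-3 + 1\right) + 60} = - \frac{2}{-2 + 60} = - \frac{2}{58} = \left(-2\right) \frac{1}{58} = - \frac{1}{29} \approx -0.034483$)
$R q = \left(- \frac{1}{29}\right) 2 = - \frac{2}{29}$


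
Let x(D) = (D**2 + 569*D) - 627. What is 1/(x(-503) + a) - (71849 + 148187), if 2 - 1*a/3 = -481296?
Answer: -310265942483/1410069 ≈ -2.2004e+5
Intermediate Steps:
a = 1443894 (a = 6 - 3*(-481296) = 6 + 1443888 = 1443894)
x(D) = -627 + D**2 + 569*D
1/(x(-503) + a) - (71849 + 148187) = 1/((-627 + (-503)**2 + 569*(-503)) + 1443894) - (71849 + 148187) = 1/((-627 + 253009 - 286207) + 1443894) - 1*220036 = 1/(-33825 + 1443894) - 220036 = 1/1410069 - 220036 = -310265942483/1410069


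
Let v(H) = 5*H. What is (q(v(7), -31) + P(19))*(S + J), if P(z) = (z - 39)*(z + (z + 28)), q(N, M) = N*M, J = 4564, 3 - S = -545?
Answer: -12294360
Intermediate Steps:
S = 548 (S = 3 - 1*(-545) = 3 + 545 = 548)
q(N, M) = M*N
P(z) = (-39 + z)*(28 + 2*z) (P(z) = (-39 + z)*(z + (28 + z)) = (-39 + z)*(28 + 2*z))
(q(v(7), -31) + P(19))*(S + J) = (-155*7 + (-1092 - 50*19 + 2*19²))*(548 + 4564) = (-31*35 + (-1092 - 950 + 2*361))*5112 = (-1085 + (-1092 - 950 + 722))*5112 = (-1085 - 1320)*5112 = -2405*5112 = -12294360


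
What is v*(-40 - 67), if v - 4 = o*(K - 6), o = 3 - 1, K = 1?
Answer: 642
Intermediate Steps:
o = 2
v = -6 (v = 4 + 2*(1 - 6) = 4 + 2*(-5) = 4 - 10 = -6)
v*(-40 - 67) = -6*(-40 - 67) = -6*(-107) = 642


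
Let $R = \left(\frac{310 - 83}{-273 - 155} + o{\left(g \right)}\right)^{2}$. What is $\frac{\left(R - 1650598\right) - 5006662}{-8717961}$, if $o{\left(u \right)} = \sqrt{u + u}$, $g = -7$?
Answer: $\frac{406502009629}{532330322608} + \frac{227 i \sqrt{14}}{1865643654} \approx 0.76363 + 4.5526 \cdot 10^{-7} i$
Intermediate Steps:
$o{\left(u \right)} = \sqrt{2} \sqrt{u}$ ($o{\left(u \right)} = \sqrt{2 u} = \sqrt{2} \sqrt{u}$)
$R = \left(- \frac{227}{428} + i \sqrt{14}\right)^{2}$ ($R = \left(\frac{310 - 83}{-273 - 155} + \sqrt{2} \sqrt{-7}\right)^{2} = \left(\frac{227}{-428} + \sqrt{2} i \sqrt{7}\right)^{2} = \left(227 \left(- \frac{1}{428}\right) + i \sqrt{14}\right)^{2} = \left(- \frac{227}{428} + i \sqrt{14}\right)^{2} \approx -13.719 - 3.969 i$)
$\frac{\left(R - 1650598\right) - 5006662}{-8717961} = \frac{\left(\frac{\left(227 - 428 i \sqrt{14}\right)^{2}}{183184} - 1650598\right) - 5006662}{-8717961} = \left(\left(-1650598 + \frac{\left(227 - 428 i \sqrt{14}\right)^{2}}{183184}\right) - 5006662\right) \left(- \frac{1}{8717961}\right) = \left(-6657260 + \frac{\left(227 - 428 i \sqrt{14}\right)^{2}}{183184}\right) \left(- \frac{1}{8717961}\right) = \frac{6657260}{8717961} - \frac{\left(227 - 428 i \sqrt{14}\right)^{2}}{1596990967824}$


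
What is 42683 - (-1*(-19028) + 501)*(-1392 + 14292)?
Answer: -251881417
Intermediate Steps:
42683 - (-1*(-19028) + 501)*(-1392 + 14292) = 42683 - (19028 + 501)*12900 = 42683 - 19529*12900 = 42683 - 1*251924100 = 42683 - 251924100 = -251881417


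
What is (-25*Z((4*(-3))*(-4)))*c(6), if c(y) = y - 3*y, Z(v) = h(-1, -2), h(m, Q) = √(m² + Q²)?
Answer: 300*√5 ≈ 670.82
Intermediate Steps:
h(m, Q) = √(Q² + m²)
Z(v) = √5 (Z(v) = √((-2)² + (-1)²) = √(4 + 1) = √5)
c(y) = -2*y
(-25*Z((4*(-3))*(-4)))*c(6) = (-25*√5)*(-2*6) = -25*√5*(-12) = 300*√5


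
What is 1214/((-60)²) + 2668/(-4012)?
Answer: -591779/1805400 ≈ -0.32778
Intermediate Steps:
1214/((-60)²) + 2668/(-4012) = 1214/3600 + 2668*(-1/4012) = 1214*(1/3600) - 667/1003 = 607/1800 - 667/1003 = -591779/1805400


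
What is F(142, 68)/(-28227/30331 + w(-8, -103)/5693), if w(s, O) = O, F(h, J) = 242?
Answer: -1899418213/7446382 ≈ -255.08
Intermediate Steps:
F(142, 68)/(-28227/30331 + w(-8, -103)/5693) = 242/(-28227/30331 - 103/5693) = 242/(-163820404/172674383) = 242*(-172674383/163820404) = -1899418213/7446382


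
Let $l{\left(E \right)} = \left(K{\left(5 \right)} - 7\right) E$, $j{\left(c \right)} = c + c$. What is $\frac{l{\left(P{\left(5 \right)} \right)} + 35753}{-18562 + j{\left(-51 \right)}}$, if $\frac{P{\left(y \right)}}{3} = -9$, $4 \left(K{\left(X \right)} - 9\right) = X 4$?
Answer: $- \frac{8891}{4666} \approx -1.9055$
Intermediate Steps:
$K{\left(X \right)} = 9 + X$ ($K{\left(X \right)} = 9 + \frac{X 4}{4} = 9 + \frac{4 X}{4} = 9 + X$)
$j{\left(c \right)} = 2 c$
$P{\left(y \right)} = -27$ ($P{\left(y \right)} = 3 \left(-9\right) = -27$)
$l{\left(E \right)} = 7 E$ ($l{\left(E \right)} = \left(\left(9 + 5\right) - 7\right) E = \left(14 - 7\right) E = 7 E$)
$\frac{l{\left(P{\left(5 \right)} \right)} + 35753}{-18562 + j{\left(-51 \right)}} = \frac{7 \left(-27\right) + 35753}{-18562 + 2 \left(-51\right)} = \frac{-189 + 35753}{-18562 - 102} = \frac{35564}{-18664} = 35564 \left(- \frac{1}{18664}\right) = - \frac{8891}{4666}$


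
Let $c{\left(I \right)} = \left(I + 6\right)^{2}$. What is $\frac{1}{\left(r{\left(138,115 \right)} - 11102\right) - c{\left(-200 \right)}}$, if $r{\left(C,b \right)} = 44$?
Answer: $- \frac{1}{48694} \approx -2.0536 \cdot 10^{-5}$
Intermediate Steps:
$c{\left(I \right)} = \left(6 + I\right)^{2}$
$\frac{1}{\left(r{\left(138,115 \right)} - 11102\right) - c{\left(-200 \right)}} = \frac{1}{\left(44 - 11102\right) - \left(6 - 200\right)^{2}} = \frac{1}{\left(44 - 11102\right) - \left(-194\right)^{2}} = \frac{1}{-11058 - 37636} = \frac{1}{-48694} = - \frac{1}{48694}$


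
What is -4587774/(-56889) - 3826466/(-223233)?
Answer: 137980708624/1411055793 ≈ 97.785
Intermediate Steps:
-4587774/(-56889) - 3826466/(-223233) = -4587774*(-1/56889) - 3826466*(-1/223233) = 1529258/18963 + 3826466/223233 = 137980708624/1411055793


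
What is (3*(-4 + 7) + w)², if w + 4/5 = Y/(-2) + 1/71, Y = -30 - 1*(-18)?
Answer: 25462116/126025 ≈ 202.04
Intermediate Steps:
Y = -12 (Y = -30 + 18 = -12)
w = 1851/355 (w = -⅘ + (-12/(-2) + 1/71) = -⅘ + (-12*(-½) + 1*(1/71)) = -⅘ + (6 + 1/71) = -⅘ + 427/71 = 1851/355 ≈ 5.2141)
(3*(-4 + 7) + w)² = (3*(-4 + 7) + 1851/355)² = (3*3 + 1851/355)² = (9 + 1851/355)² = (5046/355)² = 25462116/126025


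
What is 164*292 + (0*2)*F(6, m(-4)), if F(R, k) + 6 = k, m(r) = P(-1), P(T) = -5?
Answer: 47888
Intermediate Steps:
m(r) = -5
F(R, k) = -6 + k
164*292 + (0*2)*F(6, m(-4)) = 164*292 + (0*2)*(-6 - 5) = 47888 + 0*(-11) = 47888 + 0 = 47888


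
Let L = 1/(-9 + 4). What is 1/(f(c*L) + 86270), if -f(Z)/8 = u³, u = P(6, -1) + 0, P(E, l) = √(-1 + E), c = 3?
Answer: 8627/744250490 + 2*√5/372125245 ≈ 1.1604e-5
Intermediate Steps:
L = -⅕ (L = 1/(-5) = -⅕ ≈ -0.20000)
u = √5 (u = √(-1 + 6) + 0 = √5 + 0 = √5 ≈ 2.2361)
f(Z) = -40*√5 (f(Z) = -8*5*√5 = -40*√5)
1/(f(c*L) + 86270) = 1/(-40*√5 + 86270) = 1/(86270 - 40*√5)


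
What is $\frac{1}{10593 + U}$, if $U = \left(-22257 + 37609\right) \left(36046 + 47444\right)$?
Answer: $\frac{1}{1281749073} \approx 7.8018 \cdot 10^{-10}$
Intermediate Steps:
$U = 1281738480$ ($U = 15352 \cdot 83490 = 1281738480$)
$\frac{1}{10593 + U} = \frac{1}{10593 + 1281738480} = \frac{1}{1281749073}$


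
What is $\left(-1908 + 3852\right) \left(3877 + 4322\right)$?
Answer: $15938856$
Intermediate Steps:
$\left(-1908 + 3852\right) \left(3877 + 4322\right) = 1944 \cdot 8199 = 15938856$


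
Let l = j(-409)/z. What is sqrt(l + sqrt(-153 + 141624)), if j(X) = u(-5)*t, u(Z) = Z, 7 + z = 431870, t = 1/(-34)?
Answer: sqrt(73416710 + 646801596866892*sqrt(15719))/14683342 ≈ 19.394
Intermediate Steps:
t = -1/34 ≈ -0.029412
z = 431863 (z = -7 + 431870 = 431863)
j(X) = 5/34 (j(X) = -5*(-1/34) = 5/34)
l = 5/14683342 (l = (5/34)/431863 = (5/34)*(1/431863) = 5/14683342 ≈ 3.4052e-7)
sqrt(l + sqrt(-153 + 141624)) = sqrt(5/14683342 + sqrt(-153 + 141624)) = sqrt(5/14683342 + sqrt(141471)) = sqrt(5/14683342 + 3*sqrt(15719))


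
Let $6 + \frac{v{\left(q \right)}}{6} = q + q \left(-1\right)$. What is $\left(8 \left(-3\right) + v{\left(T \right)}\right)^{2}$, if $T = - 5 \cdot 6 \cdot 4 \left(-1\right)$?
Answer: $3600$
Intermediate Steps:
$T = 120$ ($T = - 5 \cdot 24 \left(-1\right) = \left(-5\right) \left(-24\right) = 120$)
$v{\left(q \right)} = -36$ ($v{\left(q \right)} = -36 + 6 \left(q + q \left(-1\right)\right) = -36 + 6 \left(q - q\right) = -36 + 6 \cdot 0 = -36 + 0 = -36$)
$\left(8 \left(-3\right) + v{\left(T \right)}\right)^{2} = \left(8 \left(-3\right) - 36\right)^{2} = \left(-24 - 36\right)^{2} = \left(-60\right)^{2} = 3600$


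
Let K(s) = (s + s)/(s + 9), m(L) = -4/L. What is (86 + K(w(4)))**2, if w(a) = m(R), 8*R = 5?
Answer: 1110916/169 ≈ 6573.5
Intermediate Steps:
R = 5/8 (R = (1/8)*5 = 5/8 ≈ 0.62500)
w(a) = -32/5 (w(a) = -4/5/8 = -4*8/5 = -32/5)
K(s) = 2*s/(9 + s) (K(s) = (2*s)/(9 + s) = 2*s/(9 + s))
(86 + K(w(4)))**2 = (86 + 2*(-32/5)/(9 - 32/5))**2 = (86 + 2*(-32/5)/(13/5))**2 = (86 + 2*(-32/5)*(5/13))**2 = (86 - 64/13)**2 = (1054/13)**2 = 1110916/169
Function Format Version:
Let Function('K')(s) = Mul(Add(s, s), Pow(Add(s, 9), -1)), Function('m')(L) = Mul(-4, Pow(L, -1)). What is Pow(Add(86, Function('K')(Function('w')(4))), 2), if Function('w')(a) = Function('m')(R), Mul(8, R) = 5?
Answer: Rational(1110916, 169) ≈ 6573.5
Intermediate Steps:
R = Rational(5, 8) (R = Mul(Rational(1, 8), 5) = Rational(5, 8) ≈ 0.62500)
Function('w')(a) = Rational(-32, 5) (Function('w')(a) = Mul(-4, Pow(Rational(5, 8), -1)) = Mul(-4, Rational(8, 5)) = Rational(-32, 5))
Function('K')(s) = Mul(2, s, Pow(Add(9, s), -1)) (Function('K')(s) = Mul(Mul(2, s), Pow(Add(9, s), -1)) = Mul(2, s, Pow(Add(9, s), -1)))
Pow(Add(86, Function('K')(Function('w')(4))), 2) = Pow(Add(86, Mul(2, Rational(-32, 5), Pow(Add(9, Rational(-32, 5)), -1))), 2) = Pow(Add(86, Mul(2, Rational(-32, 5), Pow(Rational(13, 5), -1))), 2) = Pow(Add(86, Mul(2, Rational(-32, 5), Rational(5, 13))), 2) = Pow(Add(86, Rational(-64, 13)), 2) = Pow(Rational(1054, 13), 2) = Rational(1110916, 169)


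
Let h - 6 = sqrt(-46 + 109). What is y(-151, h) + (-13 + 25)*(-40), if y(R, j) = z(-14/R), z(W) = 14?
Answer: -466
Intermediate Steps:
h = 6 + 3*sqrt(7) (h = 6 + sqrt(-46 + 109) = 6 + sqrt(63) = 6 + 3*sqrt(7) ≈ 13.937)
y(R, j) = 14
y(-151, h) + (-13 + 25)*(-40) = 14 + (-13 + 25)*(-40) = 14 + 12*(-40) = 14 - 480 = -466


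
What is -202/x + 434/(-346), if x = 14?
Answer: -18992/1211 ≈ -15.683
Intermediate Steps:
-202/x + 434/(-346) = -202/14 + 434/(-346) = -202*1/14 + 434*(-1/346) = -101/7 - 217/173 = -18992/1211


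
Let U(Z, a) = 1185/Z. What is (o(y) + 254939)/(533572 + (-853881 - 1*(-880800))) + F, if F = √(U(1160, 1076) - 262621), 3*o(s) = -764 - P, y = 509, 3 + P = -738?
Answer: 764794/1681473 + I*√3533814430/116 ≈ 0.45484 + 512.46*I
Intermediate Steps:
P = -741 (P = -3 - 738 = -741)
o(s) = -23/3 (o(s) = (-764 - 1*(-741))/3 = (-764 + 741)/3 = (⅓)*(-23) = -23/3)
F = I*√3533814430/116 (F = √(1185/1160 - 262621) = √(1185*(1/1160) - 262621) = √(237/232 - 262621) = √(-60927835/232) = I*√3533814430/116 ≈ 512.46*I)
(o(y) + 254939)/(533572 + (-853881 - 1*(-880800))) + F = (-23/3 + 254939)/(533572 + (-853881 - 1*(-880800))) + I*√3533814430/116 = 764794/(3*(533572 + (-853881 + 880800))) + I*√3533814430/116 = 764794/(3*(533572 + 26919)) + I*√3533814430/116 = (764794/3)/560491 + I*√3533814430/116 = (764794/3)*(1/560491) + I*√3533814430/116 = 764794/1681473 + I*√3533814430/116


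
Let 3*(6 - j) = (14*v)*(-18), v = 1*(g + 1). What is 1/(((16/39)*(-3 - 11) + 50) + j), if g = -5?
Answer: -39/11144 ≈ -0.0034996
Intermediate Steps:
v = -4 (v = 1*(-5 + 1) = 1*(-4) = -4)
j = -330 (j = 6 - 14*(-4)*(-18)/3 = 6 - (-56)*(-18)/3 = 6 - ⅓*1008 = 6 - 336 = -330)
1/(((16/39)*(-3 - 11) + 50) + j) = 1/(((16/39)*(-3 - 11) + 50) - 330) = 1/(((16*(1/39))*(-14) + 50) - 330) = 1/(((16/39)*(-14) + 50) - 330) = 1/((-224/39 + 50) - 330) = 1/(1726/39 - 330) = 1/(-11144/39) = -39/11144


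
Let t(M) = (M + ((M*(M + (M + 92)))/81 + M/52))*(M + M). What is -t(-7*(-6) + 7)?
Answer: -34029373/2106 ≈ -16158.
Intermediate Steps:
t(M) = 2*M*(53*M/52 + M*(92 + 2*M)/81) (t(M) = (M + ((M*(M + (92 + M)))*(1/81) + M*(1/52)))*(2*M) = (M + ((M*(92 + 2*M))*(1/81) + M/52))*(2*M) = (M + (M*(92 + 2*M)/81 + M/52))*(2*M) = (M + (M/52 + M*(92 + 2*M)/81))*(2*M) = (53*M/52 + M*(92 + 2*M)/81)*(2*M) = 2*M*(53*M/52 + M*(92 + 2*M)/81))
-t(-7*(-6) + 7) = -(-7*(-6) + 7)**2*(9077 + 104*(-7*(-6) + 7))/2106 = -(42 + 7)**2*(9077 + 104*(42 + 7))/2106 = -49**2*(9077 + 104*49)/2106 = -2401*(9077 + 5096)/2106 = -2401*14173/2106 = -1*34029373/2106 = -34029373/2106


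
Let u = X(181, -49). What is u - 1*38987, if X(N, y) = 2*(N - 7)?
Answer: -38639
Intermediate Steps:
X(N, y) = -14 + 2*N (X(N, y) = 2*(-7 + N) = -14 + 2*N)
u = 348 (u = -14 + 2*181 = -14 + 362 = 348)
u - 1*38987 = 348 - 1*38987 = 348 - 38987 = -38639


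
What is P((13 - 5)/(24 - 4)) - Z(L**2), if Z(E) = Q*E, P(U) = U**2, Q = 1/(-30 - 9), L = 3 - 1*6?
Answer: 127/325 ≈ 0.39077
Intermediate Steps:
L = -3 (L = 3 - 6 = -3)
Q = -1/39 (Q = 1/(-39) = -1/39 ≈ -0.025641)
Z(E) = -E/39
P((13 - 5)/(24 - 4)) - Z(L**2) = ((13 - 5)/(24 - 4))**2 - (-1)*(-3)**2/39 = (8/20)**2 - (-1)*9/39 = (8*(1/20))**2 - 1*(-3/13) = (2/5)**2 + 3/13 = 4/25 + 3/13 = 127/325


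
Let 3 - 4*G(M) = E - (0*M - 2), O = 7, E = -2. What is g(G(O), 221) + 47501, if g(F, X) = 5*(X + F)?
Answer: 194439/4 ≈ 48610.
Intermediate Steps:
G(M) = ¾ (G(M) = ¾ - (-2 - (0*M - 2))/4 = ¾ - (-2 - (0 - 2))/4 = ¾ - (-2 - 1*(-2))/4 = ¾ - (-2 + 2)/4 = ¾ - ¼*0 = ¾ + 0 = ¾)
g(F, X) = 5*F + 5*X (g(F, X) = 5*(F + X) = 5*F + 5*X)
g(G(O), 221) + 47501 = (5*(¾) + 5*221) + 47501 = (15/4 + 1105) + 47501 = 4435/4 + 47501 = 194439/4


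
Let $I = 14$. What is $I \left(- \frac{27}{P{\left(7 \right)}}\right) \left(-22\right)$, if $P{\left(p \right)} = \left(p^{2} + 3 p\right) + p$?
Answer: $108$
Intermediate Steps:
$P{\left(p \right)} = p^{2} + 4 p$
$I \left(- \frac{27}{P{\left(7 \right)}}\right) \left(-22\right) = 14 \left(- \frac{27}{7 \left(4 + 7\right)}\right) \left(-22\right) = 14 \left(- \frac{27}{7 \cdot 11}\right) \left(-22\right) = 14 \left(- \frac{27}{77}\right) \left(-22\right) = \left(- \frac{54}{11}\right) \left(-22\right) = 108$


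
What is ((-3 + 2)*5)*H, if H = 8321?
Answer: -41605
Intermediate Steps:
((-3 + 2)*5)*H = ((-3 + 2)*5)*8321 = -1*5*8321 = -5*8321 = -41605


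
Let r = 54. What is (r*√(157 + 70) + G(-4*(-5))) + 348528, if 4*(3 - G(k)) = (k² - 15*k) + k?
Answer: 348501 + 54*√227 ≈ 3.4931e+5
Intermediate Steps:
G(k) = 3 - k²/4 + 7*k/2 (G(k) = 3 - ((k² - 15*k) + k)/4 = 3 - (k² - 14*k)/4 = 3 + (-k²/4 + 7*k/2) = 3 - k²/4 + 7*k/2)
(r*√(157 + 70) + G(-4*(-5))) + 348528 = (54*√(157 + 70) + (3 - (-4*(-5))²/4 + 7*(-4*(-5))/2)) + 348528 = (54*√227 + (3 - ¼*20² + (7/2)*20)) + 348528 = (54*√227 + (3 - ¼*400 + 70)) + 348528 = (54*√227 + (3 - 100 + 70)) + 348528 = (54*√227 - 27) + 348528 = (-27 + 54*√227) + 348528 = 348501 + 54*√227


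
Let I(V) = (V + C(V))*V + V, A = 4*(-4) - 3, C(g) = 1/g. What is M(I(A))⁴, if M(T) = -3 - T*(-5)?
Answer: 8590432731136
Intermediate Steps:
A = -19 (A = -16 - 3 = -19)
I(V) = V + V*(V + 1/V) (I(V) = (V + 1/V)*V + V = V*(V + 1/V) + V = V + V*(V + 1/V))
M(T) = -3 + 5*T (M(T) = -3 - (-5)*T = -3 + 5*T)
M(I(A))⁴ = (-3 + 5*(1 - 19*(1 - 19)))⁴ = (-3 + 5*(1 - 19*(-18)))⁴ = (-3 + 5*(1 + 342))⁴ = (-3 + 5*343)⁴ = (-3 + 1715)⁴ = 1712⁴ = 8590432731136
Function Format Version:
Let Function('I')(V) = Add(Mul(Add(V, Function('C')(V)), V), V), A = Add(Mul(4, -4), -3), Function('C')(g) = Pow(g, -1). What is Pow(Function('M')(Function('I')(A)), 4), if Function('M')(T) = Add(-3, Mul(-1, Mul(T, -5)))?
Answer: 8590432731136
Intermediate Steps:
A = -19 (A = Add(-16, -3) = -19)
Function('I')(V) = Add(V, Mul(V, Add(V, Pow(V, -1)))) (Function('I')(V) = Add(Mul(Add(V, Pow(V, -1)), V), V) = Add(Mul(V, Add(V, Pow(V, -1))), V) = Add(V, Mul(V, Add(V, Pow(V, -1)))))
Function('M')(T) = Add(-3, Mul(5, T)) (Function('M')(T) = Add(-3, Mul(-1, Mul(-5, T))) = Add(-3, Mul(5, T)))
Pow(Function('M')(Function('I')(A)), 4) = Pow(Add(-3, Mul(5, Add(1, Mul(-19, Add(1, -19))))), 4) = Pow(Add(-3, Mul(5, Add(1, Mul(-19, -18)))), 4) = Pow(Add(-3, Mul(5, Add(1, 342))), 4) = Pow(Add(-3, Mul(5, 343)), 4) = Pow(Add(-3, 1715), 4) = Pow(1712, 4) = 8590432731136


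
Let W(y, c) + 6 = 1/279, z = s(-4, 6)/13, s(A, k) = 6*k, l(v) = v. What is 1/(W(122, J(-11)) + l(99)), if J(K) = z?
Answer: 279/25948 ≈ 0.010752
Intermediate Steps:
z = 36/13 (z = (6*6)/13 = 36*(1/13) = 36/13 ≈ 2.7692)
J(K) = 36/13
W(y, c) = -1673/279 (W(y, c) = -6 + 1/279 = -1673/279)
1/(W(122, J(-11)) + l(99)) = 1/(-1673/279 + 99) = 1/(25948/279) = 279/25948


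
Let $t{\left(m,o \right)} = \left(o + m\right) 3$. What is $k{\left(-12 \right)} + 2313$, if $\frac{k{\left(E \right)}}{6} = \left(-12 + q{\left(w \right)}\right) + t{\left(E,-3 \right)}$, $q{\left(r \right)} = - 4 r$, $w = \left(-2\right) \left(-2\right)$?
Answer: $1875$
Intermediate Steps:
$w = 4$
$t{\left(m,o \right)} = 3 m + 3 o$ ($t{\left(m,o \right)} = \left(m + o\right) 3 = 3 m + 3 o$)
$k{\left(E \right)} = -222 + 18 E$ ($k{\left(E \right)} = 6 \left(\left(-12 - 16\right) + \left(3 E + 3 \left(-3\right)\right)\right) = 6 \left(\left(-12 - 16\right) + \left(3 E - 9\right)\right) = 6 \left(-28 + \left(-9 + 3 E\right)\right) = 6 \left(-37 + 3 E\right) = -222 + 18 E$)
$k{\left(-12 \right)} + 2313 = \left(-222 + 18 \left(-12\right)\right) + 2313 = \left(-222 - 216\right) + 2313 = -438 + 2313 = 1875$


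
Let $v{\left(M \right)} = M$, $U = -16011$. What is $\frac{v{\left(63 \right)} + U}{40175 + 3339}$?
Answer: $- \frac{7974}{21757} \approx -0.3665$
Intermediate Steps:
$\frac{v{\left(63 \right)} + U}{40175 + 3339} = \frac{63 - 16011}{40175 + 3339} = - \frac{15948}{43514} = \left(-15948\right) \frac{1}{43514} = - \frac{7974}{21757}$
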